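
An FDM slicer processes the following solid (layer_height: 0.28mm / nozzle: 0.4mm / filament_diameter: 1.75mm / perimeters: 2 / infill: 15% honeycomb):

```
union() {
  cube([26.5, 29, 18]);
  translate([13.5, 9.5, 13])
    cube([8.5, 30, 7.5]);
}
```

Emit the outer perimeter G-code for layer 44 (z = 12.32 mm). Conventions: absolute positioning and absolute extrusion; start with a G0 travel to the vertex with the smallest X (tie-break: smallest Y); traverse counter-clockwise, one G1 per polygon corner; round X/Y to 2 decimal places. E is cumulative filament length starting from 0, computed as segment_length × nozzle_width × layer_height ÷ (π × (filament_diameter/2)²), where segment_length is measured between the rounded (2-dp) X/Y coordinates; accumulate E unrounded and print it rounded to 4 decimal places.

At z = 12.32 mm: the 26.5×29 cube contributes its full rectangle; the cube at (13.5, 9.5) is not intersected at this z (z outside [13, 20.5]); Merging all regions: only the 26.5×29 cube is present, so the union is just that shape — 1 connected region. The outline is a single polygon with 4 vertices. Extrusion per mm of travel: 0.4 × 0.28 / (π × 0.875²) = 0.046564. Accumulating E over each segment gives final E = 5.1686.

G0 X0.00 Y0.00 Z12.32
G1 X26.50 Y0.00 E1.2340
G1 X26.50 Y29.00 E2.5843
G1 X0.00 Y29.00 E3.8183
G1 X0.00 Y0.00 E5.1686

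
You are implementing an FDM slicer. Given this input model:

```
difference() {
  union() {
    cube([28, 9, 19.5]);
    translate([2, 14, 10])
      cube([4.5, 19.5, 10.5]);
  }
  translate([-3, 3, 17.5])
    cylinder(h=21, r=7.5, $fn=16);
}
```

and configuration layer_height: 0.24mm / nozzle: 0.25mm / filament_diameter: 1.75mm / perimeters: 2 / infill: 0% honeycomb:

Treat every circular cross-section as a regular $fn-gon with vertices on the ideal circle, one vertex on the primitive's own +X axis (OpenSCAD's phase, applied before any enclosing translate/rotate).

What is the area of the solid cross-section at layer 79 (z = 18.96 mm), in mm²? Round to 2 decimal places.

At z = 18.96 mm: the cube is present — its section is the full 28×9 rectangle (area 252.00 mm²); the cube at (2, 14) (footprint 4.5×19.5) is included at this height (area 87.75 mm²); Merging all regions: the 2 present regions are separate (no shared area or edge), so areas and boundary lengths simply add and each stays a separate island — area = 339.75 mm²; the r=7.5 cylinder at (-3, 3) contributes a regular 16-gon of circumradius 7.5 (area = (16/2)·7.500²·sin(360°/16) = 172.21 mm²); Taking the first minus the rest: starting from that combined region (339.75 mm²), the r=7.5 cylinder at (-3, 3) partially overlaps it — only the 33.52 mm² overlap (of its 172.21 mm²) is removed, clipping the outline — area = 306.23 mm². Overall, the cross-section has 2 separate islands. Net area = 306.23 mm².

306.23 mm²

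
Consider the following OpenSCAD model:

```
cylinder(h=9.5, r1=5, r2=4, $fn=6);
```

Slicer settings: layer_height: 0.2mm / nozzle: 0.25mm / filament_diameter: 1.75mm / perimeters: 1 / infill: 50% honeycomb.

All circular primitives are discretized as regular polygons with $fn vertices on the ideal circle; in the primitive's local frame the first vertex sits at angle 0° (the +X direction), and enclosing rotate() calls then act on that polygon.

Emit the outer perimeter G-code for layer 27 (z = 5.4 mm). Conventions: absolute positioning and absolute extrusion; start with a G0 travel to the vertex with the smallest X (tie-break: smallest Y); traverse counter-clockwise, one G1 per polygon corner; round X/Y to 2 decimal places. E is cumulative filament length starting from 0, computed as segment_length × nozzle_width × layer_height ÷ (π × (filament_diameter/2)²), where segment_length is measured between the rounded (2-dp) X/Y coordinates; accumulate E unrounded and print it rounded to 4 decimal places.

G0 X-4.43 Y0.00 Z5.40
G1 X-2.22 Y-3.84 E0.0921
G1 X2.22 Y-3.84 E0.1844
G1 X4.43 Y0.00 E0.2765
G1 X2.22 Y3.84 E0.3686
G1 X-2.22 Y3.84 E0.4609
G1 X-4.43 Y0.00 E0.5530

At z = 5.4 mm: the cone contributes a regular 6-gon of circumradius 4.432 (interpolated between r1=5 and r2=4 at t=0.568). The outline is a single polygon with 6 vertices. Extrusion per mm of travel: 0.25 × 0.2 / (π × 0.875²) = 0.020788. Accumulating E over each segment gives final E = 0.5530.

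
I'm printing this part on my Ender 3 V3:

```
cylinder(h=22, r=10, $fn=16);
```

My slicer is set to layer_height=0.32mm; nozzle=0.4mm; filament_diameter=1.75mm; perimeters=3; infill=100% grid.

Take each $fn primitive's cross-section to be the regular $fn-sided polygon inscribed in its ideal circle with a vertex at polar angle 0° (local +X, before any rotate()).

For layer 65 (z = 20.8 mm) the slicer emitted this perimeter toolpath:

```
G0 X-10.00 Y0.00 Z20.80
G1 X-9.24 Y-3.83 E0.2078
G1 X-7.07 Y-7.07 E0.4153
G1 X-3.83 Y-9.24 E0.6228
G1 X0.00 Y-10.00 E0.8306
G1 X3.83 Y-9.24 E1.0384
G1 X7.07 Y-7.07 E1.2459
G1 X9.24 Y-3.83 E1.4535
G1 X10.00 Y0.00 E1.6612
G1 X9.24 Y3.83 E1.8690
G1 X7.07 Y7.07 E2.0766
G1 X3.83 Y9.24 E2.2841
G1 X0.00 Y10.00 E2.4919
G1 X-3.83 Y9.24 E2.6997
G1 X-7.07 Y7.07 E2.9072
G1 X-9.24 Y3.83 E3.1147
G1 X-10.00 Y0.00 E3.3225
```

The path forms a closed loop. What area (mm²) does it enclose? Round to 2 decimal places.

Apply the shoelace formula to the sequence of (X, Y) vertices; enclosed area = 306.19 mm².

306.19 mm²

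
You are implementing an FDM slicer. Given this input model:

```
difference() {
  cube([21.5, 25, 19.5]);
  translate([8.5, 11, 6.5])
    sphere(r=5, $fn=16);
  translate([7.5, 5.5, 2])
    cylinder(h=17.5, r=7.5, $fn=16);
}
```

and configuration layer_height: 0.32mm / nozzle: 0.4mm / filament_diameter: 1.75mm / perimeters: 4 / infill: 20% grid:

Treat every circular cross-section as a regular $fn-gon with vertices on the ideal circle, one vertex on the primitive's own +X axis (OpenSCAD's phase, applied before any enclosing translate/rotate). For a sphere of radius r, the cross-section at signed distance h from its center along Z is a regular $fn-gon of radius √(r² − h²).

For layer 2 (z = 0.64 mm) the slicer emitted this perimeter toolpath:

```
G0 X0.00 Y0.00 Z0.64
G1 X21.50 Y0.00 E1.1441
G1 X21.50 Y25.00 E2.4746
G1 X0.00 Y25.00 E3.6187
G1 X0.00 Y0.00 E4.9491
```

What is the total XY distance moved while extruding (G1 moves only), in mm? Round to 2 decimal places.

Sum the Euclidean lengths of each G1 segment: total = 93.00 mm.

93.00 mm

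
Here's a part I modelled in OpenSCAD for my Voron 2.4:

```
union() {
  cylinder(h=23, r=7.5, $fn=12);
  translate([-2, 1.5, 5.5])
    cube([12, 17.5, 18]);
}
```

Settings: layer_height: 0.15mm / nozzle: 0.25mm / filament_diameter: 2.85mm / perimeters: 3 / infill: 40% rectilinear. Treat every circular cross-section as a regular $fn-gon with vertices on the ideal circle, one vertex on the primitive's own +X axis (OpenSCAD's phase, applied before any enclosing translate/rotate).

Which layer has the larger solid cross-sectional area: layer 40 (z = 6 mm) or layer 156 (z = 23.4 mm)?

Layer 40 (z = 6): the cylinder: section is a regular 12-gon, circumradius r=7.5 (area = (12/2)·7.500²·sin(360°/12) = 168.75 mm²); the cube at (-2, 1.5) (footprint 12×17.5) is included at this height (area 210.00 mm²); Combining (union): the regions partially overlap — summed areas 378.75 mm² minus the doubly-counted overlap 42.70 mm² gives 336.05 mm² — area = 336.05 mm². So its area = 336.05 mm². Layer 156 (z = 23.4): the cylinder is absent (z outside [0, 23]); the 12×17.5 cube at (-2, 1.5) contributes its full rectangle (area 210.00 mm²); Combining (union): only the 12×17.5 cube at (-2, 1.5) is present, so the union is just that shape — area = 210.00 mm². So its area = 210.00 mm². Layer 40 is larger (336.05 vs 210.00 mm²).

layer 40 (z = 6 mm)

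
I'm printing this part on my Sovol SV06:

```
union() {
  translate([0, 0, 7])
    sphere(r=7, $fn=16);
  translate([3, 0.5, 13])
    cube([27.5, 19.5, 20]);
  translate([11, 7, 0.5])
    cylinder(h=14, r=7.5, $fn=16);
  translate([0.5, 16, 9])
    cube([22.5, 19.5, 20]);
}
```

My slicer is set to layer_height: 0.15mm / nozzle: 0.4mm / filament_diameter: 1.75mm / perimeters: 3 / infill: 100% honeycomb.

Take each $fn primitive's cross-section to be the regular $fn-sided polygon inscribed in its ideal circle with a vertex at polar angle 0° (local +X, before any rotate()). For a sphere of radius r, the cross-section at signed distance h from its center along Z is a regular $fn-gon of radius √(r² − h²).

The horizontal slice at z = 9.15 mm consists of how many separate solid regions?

At z = 9.15 mm: the r=7 sphere slices to a regular 16-gon of circumradius 6.662 (√(r²−h²) with h=2.15 from center); the cube at (3, 0.5) is not intersected at this z (z outside [13, 33]); the r=7.5 cylinder at (11, 7) contributes a regular 16-gon of circumradius 7.5; the cube at (0.5, 16) (footprint 22.5×19.5) is included at this height; Merging all regions: the regions partially overlap (shared area 3.22 mm²), so overlapping operands fuse into one piece — 2 connected regions. The result has 2 disconnected regions.

2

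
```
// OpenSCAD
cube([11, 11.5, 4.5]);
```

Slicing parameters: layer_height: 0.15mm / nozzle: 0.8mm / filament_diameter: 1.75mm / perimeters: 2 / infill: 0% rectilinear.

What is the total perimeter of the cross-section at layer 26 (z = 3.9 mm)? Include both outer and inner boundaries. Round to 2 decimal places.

45.00 mm

At z = 3.9 mm: the cube (footprint 11×11.5) is included at this height (perimeter 45.00 mm). Overall, the cross-section is a single solid region. Total boundary length (outer) = 45.00 mm.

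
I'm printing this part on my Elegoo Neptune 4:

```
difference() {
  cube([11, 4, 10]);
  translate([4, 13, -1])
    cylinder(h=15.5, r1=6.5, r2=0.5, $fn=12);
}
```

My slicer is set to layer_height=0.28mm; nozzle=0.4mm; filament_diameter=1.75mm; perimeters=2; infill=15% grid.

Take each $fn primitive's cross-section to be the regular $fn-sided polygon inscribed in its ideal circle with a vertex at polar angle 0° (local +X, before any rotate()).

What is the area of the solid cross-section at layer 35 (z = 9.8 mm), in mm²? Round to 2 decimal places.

At z = 9.8 mm: the cube is present — its section is the full 11×4 rectangle (area 44.00 mm²); the cone at (4, 13) (r1=6.5→r2=0.5) has section circumradius 2.319 here — a regular 12-gon (area = (12/2)·2.319²·sin(360°/12) = 16.14 mm²); Taking the first minus the rest: starting from the 11×4 cube (44.00 mm²), the cone at (4, 13) misses the remaining region (no effect) — area = 44.00 mm². Overall, the cross-section is a single solid region. Net area = 44.00 mm².

44.00 mm²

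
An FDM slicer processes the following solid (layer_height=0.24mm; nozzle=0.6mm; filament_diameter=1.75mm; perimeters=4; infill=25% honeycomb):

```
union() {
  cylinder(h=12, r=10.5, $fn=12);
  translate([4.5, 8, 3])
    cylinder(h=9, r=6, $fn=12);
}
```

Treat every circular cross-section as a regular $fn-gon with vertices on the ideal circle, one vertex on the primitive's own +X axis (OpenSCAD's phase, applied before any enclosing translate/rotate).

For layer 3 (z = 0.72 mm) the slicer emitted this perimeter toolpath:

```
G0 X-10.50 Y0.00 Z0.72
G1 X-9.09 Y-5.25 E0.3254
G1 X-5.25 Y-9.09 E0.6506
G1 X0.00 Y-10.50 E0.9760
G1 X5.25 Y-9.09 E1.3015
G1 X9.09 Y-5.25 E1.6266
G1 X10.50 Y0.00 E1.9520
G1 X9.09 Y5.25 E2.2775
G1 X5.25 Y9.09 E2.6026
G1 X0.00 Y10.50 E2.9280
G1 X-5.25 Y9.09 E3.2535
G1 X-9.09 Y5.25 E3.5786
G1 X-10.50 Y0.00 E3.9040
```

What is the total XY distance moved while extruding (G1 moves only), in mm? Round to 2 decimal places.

Sum the Euclidean lengths of each G1 segment: total = 65.21 mm.

65.21 mm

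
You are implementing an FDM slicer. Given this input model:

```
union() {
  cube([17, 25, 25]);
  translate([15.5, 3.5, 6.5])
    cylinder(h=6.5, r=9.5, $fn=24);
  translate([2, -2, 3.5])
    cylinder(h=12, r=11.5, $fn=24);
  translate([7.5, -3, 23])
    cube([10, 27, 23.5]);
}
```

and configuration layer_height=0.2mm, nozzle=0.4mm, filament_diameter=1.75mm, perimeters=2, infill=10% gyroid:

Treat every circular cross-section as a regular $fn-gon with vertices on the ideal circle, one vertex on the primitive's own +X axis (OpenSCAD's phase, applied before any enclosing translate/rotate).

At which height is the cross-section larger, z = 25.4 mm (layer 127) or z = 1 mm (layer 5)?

Layer 127 (z = 25.4): the cube does not reach this height (z outside [0, 25]); the cylinder at (15.5, 3.5) does not reach this height (z outside [6.5, 13]); the cylinder at (2, -2) is not intersected at this z (z outside [3.5, 15.5]); the cube at (7.5, -3) (footprint 10×27) is included at this height (area 270.00 mm²); Taking the union: only the 10×27 cube at (7.5, -3) is present, so the union is just that shape — area = 270.00 mm². So its area = 270.00 mm². Layer 5 (z = 1): the cube is present — its section is the full 17×25 rectangle (area 425.00 mm²); the cylinder at (15.5, 3.5) does not reach this height (z outside [6.5, 13]); the cylinder at (2, -2) does not reach this height (z outside [3.5, 15.5]); the cube at (7.5, -3) is absent (z outside [23, 46.5]); Combining (union): only the 17×25 cube is present, so the union is just that shape — area = 425.00 mm². So its area = 425.00 mm². Layer 5 is larger (425.00 vs 270.00 mm²).

layer 5 (z = 1 mm)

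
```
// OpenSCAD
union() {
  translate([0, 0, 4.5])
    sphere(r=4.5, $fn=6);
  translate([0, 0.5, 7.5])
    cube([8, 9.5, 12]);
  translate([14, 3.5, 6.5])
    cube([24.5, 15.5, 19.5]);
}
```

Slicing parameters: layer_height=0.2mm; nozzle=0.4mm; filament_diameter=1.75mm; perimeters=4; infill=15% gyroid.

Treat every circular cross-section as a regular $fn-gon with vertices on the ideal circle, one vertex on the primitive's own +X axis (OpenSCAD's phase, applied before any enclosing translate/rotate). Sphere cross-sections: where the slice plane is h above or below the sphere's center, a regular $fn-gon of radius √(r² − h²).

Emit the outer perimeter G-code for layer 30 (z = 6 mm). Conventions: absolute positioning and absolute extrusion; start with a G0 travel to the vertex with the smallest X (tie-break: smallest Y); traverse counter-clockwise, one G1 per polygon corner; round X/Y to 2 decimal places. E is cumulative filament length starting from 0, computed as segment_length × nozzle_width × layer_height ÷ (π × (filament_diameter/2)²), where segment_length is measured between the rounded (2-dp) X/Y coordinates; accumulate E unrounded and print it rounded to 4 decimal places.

G0 X-4.24 Y0.00 Z6.00
G1 X-2.12 Y-3.67 E0.1410
G1 X2.12 Y-3.67 E0.2820
G1 X4.24 Y0.00 E0.4230
G1 X2.12 Y3.67 E0.5639
G1 X-2.12 Y3.67 E0.7049
G1 X-4.24 Y0.00 E0.8459

At z = 6 mm: the sphere: section is a regular 6-gon, circumradius = √(r²−h²) = √(4.5²−1.5²) = 4.243; the cube at (0, 0.5) is absent (z outside [7.5, 19.5]); the cube at (14, 3.5) does not reach this height (z outside [6.5, 26]); Taking the union: only the r=4.5 sphere is present, so the union is just that shape — 1 connected region. The outline is a single polygon with 6 vertices. Extrusion per mm of travel: 0.4 × 0.2 / (π × 0.875²) = 0.033260. Accumulating E over each segment gives final E = 0.8459.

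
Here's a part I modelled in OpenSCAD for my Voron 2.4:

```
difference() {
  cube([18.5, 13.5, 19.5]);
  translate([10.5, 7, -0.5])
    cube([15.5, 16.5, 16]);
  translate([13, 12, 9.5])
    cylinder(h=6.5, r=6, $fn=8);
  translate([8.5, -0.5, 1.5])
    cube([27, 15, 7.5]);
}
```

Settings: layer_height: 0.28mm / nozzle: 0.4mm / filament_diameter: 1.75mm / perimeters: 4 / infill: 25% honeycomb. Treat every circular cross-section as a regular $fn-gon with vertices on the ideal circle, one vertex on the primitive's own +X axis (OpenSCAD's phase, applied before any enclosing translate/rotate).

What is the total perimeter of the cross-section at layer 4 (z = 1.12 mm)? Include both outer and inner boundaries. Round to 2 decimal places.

At z = 1.12 mm: the 18.5×13.5 cube contributes its full rectangle (perimeter 64.00 mm); the cube at (10.5, 7) is present — its section is the full 15.5×16.5 rectangle (perimeter 64.00 mm); the cylinder at (13, 12) is not intersected at this z (z outside [9.5, 16]); the cube at (8.5, -0.5) is not intersected at this z (z outside [1.5, 9]); Subtracting the remaining from the first: starting from the 18.5×13.5 cube, the 15.5×16.5 cube at (10.5, 7) partially overlaps it — only the 52.00 mm² overlap (of its 255.75 mm²) is removed, clipping the outline — boundary = 64.00 mm. Overall, the cross-section is a single solid region. Total boundary length (outer) = 64.00 mm.

64.00 mm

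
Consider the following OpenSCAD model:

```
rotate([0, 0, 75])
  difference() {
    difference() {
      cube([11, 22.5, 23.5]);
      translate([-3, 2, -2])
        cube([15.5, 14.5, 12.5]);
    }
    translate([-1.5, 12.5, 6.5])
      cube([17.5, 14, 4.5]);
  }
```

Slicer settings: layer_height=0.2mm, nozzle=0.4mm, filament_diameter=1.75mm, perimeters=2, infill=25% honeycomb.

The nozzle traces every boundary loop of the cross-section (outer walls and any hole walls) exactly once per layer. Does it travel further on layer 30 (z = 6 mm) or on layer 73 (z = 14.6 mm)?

Layer 30 (z = 6): the cube (footprint 11×22.5) is included at this height (perimeter 67.00 mm); the cube at (-3, 2) (footprint 15.5×14.5) is included at this height (perimeter 60.00 mm); Subtracting the remaining from the first: starting from the 11×22.5 cube, the 15.5×14.5 cube at (-3, 2) partially overlaps it — only the 159.50 mm² overlap (of its 224.75 mm²) is removed, clipping the outline — boundary = 60.00 mm; the cube at (-1.5, 12.5) is absent (z outside [6.5, 11]); Subtracting the remaining from the first: none of the subtracted shapes is present at this height, so the result so far is unchanged — boundary = 60.00 mm; (whole slice rotated 75° about Z — lengths, areas and connectivity unchanged). So its perimeter = 60.00 mm. Layer 73 (z = 14.6): the 11×22.5 cube contributes its full rectangle (perimeter 67.00 mm); the cube at (-3, 2) is absent (z outside [-2, 10.5]); Subtracting the remaining from the first: none of the subtracted shapes is present at this height, so the 11×22.5 cube is unchanged — boundary = 67.00 mm; the cube at (-1.5, 12.5) does not reach this height (z outside [6.5, 11]); After the difference (first − rest): none of the subtracted shapes is present at this height, so the result so far is unchanged — boundary = 67.00 mm; (rotated 75° about Z; rotation is an isometry so areas/perimeters/island counts are preserved). So its perimeter = 67.00 mm. Layer 73 is larger (67.00 vs 60.00 mm).

layer 73 (z = 14.6 mm)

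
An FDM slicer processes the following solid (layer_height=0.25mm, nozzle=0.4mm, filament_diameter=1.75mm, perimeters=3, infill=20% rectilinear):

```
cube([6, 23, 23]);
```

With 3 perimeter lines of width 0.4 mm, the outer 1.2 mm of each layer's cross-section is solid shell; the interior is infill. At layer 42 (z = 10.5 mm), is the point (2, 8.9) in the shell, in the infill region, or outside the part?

infill

At z = 10.5 mm: the 6×23 cube contributes its full rectangle. Overall, the cross-section is a single solid region. The nearest boundary edge runs (0.00, 23.00)→(0.00, 0.00); distance from the point to it = 2.00 mm. The point is inside the cross-section and 2.00 mm from the nearest boundary — more than the 1.2 mm shell width (3 × 0.4), so it's in the infill interior.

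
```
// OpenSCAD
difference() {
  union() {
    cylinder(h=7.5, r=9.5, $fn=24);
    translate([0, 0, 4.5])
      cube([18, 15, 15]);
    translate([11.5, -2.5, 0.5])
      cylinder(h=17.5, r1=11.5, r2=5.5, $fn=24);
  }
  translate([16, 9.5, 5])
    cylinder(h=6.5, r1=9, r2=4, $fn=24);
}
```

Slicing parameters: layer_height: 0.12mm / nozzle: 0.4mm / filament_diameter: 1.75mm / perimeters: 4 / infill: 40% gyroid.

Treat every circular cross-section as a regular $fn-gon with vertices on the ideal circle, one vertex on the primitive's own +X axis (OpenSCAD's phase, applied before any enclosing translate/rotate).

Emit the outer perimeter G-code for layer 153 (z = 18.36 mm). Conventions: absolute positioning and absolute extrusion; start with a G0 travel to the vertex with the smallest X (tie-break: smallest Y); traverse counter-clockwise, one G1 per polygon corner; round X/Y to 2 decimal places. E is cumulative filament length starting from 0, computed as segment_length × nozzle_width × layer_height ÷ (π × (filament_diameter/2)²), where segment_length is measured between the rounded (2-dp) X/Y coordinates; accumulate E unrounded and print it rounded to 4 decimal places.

G0 X0.00 Y0.00 Z18.36
G1 X18.00 Y0.00 E0.3592
G1 X18.00 Y15.00 E0.6586
G1 X0.00 Y15.00 E1.0178
G1 X0.00 Y0.00 E1.3171

At z = 18.36 mm: the cylinder is not intersected at this z (z outside [0, 7.5]); the cube is present — its section is the full 18×15 rectangle; the cone at (11.5, -2.5) is not intersected at this z (z outside [0.5, 18]); Taking the union: only the 18×15 cube is present, so the union is just that shape — 1 connected region; the cone at (16, 9.5) is not intersected at this z (z outside [5, 11.5]); Taking the first minus the rest: none of the subtracted shapes is present at this height, so the result so far is unchanged — 1 connected region. The outline is a single polygon with 4 vertices. Extrusion per mm of travel: 0.4 × 0.12 / (π × 0.875²) = 0.019956. Accumulating E over each segment gives final E = 1.3171.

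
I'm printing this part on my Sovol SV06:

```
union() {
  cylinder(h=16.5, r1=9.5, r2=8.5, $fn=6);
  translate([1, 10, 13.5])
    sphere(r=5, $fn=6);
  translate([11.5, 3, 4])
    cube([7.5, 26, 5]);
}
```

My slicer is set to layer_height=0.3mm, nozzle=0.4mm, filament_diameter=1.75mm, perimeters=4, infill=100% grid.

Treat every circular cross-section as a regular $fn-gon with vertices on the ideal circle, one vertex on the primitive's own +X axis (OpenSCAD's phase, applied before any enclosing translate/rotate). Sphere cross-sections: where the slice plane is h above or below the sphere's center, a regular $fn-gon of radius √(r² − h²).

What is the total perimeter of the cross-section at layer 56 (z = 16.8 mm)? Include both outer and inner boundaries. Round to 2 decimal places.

22.54 mm

At z = 16.8 mm: the cone does not reach this height (z outside [0, 16.5]); the sphere at (1, 10): section is a regular 6-gon, circumradius = √(r²−h²) = √(5²−3.3²) = 3.756 (perimeter = 2·6·3.756·sin(180°/6) = 22.54 mm); the cube at (11.5, 3) is not intersected at this z (z outside [4, 9]); Merging all regions: only the r=5 sphere at (1, 10) is present, so the union is just that shape — boundary = 22.54 mm. Overall, the cross-section is a single solid region. Total boundary length (outer) = 22.54 mm.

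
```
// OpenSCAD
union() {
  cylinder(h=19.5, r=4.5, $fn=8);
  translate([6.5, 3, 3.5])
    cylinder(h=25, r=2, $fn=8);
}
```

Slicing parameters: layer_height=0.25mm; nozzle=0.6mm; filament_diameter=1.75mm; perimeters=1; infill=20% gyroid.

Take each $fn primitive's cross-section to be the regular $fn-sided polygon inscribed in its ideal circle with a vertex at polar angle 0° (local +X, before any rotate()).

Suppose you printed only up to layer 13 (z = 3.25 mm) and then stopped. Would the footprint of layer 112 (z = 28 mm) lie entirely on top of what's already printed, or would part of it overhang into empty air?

Compare the two slices. At z = 3.25: the r=4.5 cylinder contributes a regular 8-gon of circumradius 4.5 (area = (8/2)·4.500²·sin(360°/8) = 57.28 mm²); the cylinder at (6.5, 3) is absent (z outside [3.5, 28.5]); Taking the union: only the r=4.5 cylinder is present, so the union is just that shape — area = 57.28 mm². At z = 28: the cylinder is not intersected at this z (z outside [0, 19.5]); the cylinder at (6.5, 3): section is a regular 8-gon, circumradius r=2 (area = (8/2)·2.000²·sin(360°/8) = 11.31 mm²); Merging all regions: only the r=2 cylinder at (6.5, 3) is present, so the union is just that shape — area = 11.31 mm². Checking containment: at z = 28 the cross-section extends beyond the z = 3.25 cross-section by about 11.31 mm².

part overhangs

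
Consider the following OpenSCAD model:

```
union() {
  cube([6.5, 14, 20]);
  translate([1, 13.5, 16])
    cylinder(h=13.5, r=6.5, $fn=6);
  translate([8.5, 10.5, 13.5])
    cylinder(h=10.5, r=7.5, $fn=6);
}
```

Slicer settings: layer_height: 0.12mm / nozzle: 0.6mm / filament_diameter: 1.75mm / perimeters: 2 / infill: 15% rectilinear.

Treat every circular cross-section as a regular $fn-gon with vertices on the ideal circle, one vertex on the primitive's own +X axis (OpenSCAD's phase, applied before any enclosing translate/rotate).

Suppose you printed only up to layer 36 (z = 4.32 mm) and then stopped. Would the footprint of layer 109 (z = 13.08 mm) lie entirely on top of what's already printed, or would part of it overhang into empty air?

Compare the two slices. At z = 4.32: the cube is present — its section is the full 6.5×14 rectangle (area 91.00 mm²); the cylinder at (1, 13.5) is absent (z outside [16, 29.5]); the cylinder at (8.5, 10.5) is absent (z outside [13.5, 24]); Merging all regions: only the 6.5×14 cube is present, so the union is just that shape — area = 91.00 mm². At z = 13.08: the cube is present — its section is the full 6.5×14 rectangle (area 91.00 mm²); the cylinder at (1, 13.5) is not intersected at this z (z outside [16, 29.5]); the cylinder at (8.5, 10.5) does not reach this height (z outside [13.5, 24]); Taking the union: only the 6.5×14 cube is present, so the union is just that shape — area = 91.00 mm². Checking containment: the cross-section at z = 13.08 is a subset of the cross-section at z = 4.32.

entirely on top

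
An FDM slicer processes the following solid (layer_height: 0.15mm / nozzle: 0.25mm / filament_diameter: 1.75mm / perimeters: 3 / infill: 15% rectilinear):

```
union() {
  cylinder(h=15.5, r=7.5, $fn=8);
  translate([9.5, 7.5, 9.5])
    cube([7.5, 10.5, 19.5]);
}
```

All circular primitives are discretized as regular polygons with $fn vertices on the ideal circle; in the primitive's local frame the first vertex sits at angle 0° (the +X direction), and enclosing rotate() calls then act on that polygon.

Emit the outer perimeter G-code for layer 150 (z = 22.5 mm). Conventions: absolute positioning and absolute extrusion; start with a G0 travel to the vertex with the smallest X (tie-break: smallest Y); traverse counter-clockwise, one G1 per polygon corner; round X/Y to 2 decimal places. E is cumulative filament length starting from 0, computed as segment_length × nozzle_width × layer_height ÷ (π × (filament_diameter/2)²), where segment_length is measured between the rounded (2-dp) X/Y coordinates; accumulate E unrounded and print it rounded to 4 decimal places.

G0 X9.50 Y7.50 Z22.50
G1 X17.00 Y7.50 E0.1169
G1 X17.00 Y18.00 E0.2806
G1 X9.50 Y18.00 E0.3976
G1 X9.50 Y7.50 E0.5613

At z = 22.5 mm: the cylinder is not intersected at this z (z outside [0, 15.5]); the 7.5×10.5 cube at (9.5, 7.5) contributes its full rectangle; Taking the union: only the 7.5×10.5 cube at (9.5, 7.5) is present, so the union is just that shape — 1 connected region. The outline is a single polygon with 4 vertices. Extrusion per mm of travel: 0.25 × 0.15 / (π × 0.875²) = 0.015591. Accumulating E over each segment gives final E = 0.5613.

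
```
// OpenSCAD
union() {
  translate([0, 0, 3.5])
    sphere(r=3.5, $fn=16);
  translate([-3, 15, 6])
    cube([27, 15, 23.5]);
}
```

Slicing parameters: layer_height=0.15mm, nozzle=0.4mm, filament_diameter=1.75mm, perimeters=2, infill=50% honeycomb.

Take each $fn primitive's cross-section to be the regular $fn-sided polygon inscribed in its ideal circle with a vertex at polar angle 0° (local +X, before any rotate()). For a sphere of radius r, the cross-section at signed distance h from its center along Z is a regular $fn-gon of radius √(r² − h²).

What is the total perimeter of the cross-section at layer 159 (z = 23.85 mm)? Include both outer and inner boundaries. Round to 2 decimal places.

At z = 23.85 mm: the sphere does not reach this height (|z−center|=20.350 > r=3.5); the cube at (-3, 15) (footprint 27×15) is included at this height (perimeter 84.00 mm); Taking the union: only the 27×15 cube at (-3, 15) is present, so the union is just that shape — boundary = 84.00 mm. Overall, the cross-section is a single solid region. Total boundary length (outer) = 84.00 mm.

84.00 mm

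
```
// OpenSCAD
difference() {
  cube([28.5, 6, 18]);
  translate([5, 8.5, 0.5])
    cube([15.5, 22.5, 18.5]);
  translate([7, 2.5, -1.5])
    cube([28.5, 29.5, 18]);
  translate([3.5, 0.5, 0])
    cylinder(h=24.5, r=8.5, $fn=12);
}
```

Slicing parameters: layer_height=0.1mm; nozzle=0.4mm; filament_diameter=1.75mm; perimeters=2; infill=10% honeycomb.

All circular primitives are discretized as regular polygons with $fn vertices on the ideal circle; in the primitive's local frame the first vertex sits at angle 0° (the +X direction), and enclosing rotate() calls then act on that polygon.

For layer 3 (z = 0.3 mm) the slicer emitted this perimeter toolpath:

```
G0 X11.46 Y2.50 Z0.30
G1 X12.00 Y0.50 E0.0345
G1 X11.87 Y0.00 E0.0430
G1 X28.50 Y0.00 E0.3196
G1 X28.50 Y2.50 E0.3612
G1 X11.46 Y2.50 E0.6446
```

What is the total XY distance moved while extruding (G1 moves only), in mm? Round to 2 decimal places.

Sum the Euclidean lengths of each G1 segment: total = 38.76 mm.

38.76 mm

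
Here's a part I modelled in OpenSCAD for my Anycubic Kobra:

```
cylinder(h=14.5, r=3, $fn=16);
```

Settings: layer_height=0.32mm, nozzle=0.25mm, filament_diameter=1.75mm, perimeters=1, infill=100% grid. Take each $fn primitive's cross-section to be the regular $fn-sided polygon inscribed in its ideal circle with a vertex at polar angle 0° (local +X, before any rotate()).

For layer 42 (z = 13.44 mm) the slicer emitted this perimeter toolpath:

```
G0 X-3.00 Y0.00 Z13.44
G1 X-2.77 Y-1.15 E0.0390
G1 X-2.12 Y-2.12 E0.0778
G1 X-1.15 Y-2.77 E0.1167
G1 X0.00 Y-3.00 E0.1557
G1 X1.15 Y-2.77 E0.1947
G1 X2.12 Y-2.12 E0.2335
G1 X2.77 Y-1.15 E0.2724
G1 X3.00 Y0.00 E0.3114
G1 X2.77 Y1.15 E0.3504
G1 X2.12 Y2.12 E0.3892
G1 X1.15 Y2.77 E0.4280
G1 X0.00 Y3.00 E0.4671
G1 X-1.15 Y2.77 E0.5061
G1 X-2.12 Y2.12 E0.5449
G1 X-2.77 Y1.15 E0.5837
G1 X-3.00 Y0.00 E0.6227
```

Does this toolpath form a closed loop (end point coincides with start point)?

yes

Start point (G0): (-3.00, 0.00). End point (last G1): the path returns to the start — closed.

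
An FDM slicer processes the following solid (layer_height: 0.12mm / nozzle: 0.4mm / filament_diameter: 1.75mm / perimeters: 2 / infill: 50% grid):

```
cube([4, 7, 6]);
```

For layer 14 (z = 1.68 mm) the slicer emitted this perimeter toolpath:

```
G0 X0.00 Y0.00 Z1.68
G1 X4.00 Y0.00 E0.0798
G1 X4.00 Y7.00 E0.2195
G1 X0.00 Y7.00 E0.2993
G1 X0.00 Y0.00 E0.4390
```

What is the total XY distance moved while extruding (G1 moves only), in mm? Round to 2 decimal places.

Sum the Euclidean lengths of each G1 segment: total = 22.00 mm.

22.00 mm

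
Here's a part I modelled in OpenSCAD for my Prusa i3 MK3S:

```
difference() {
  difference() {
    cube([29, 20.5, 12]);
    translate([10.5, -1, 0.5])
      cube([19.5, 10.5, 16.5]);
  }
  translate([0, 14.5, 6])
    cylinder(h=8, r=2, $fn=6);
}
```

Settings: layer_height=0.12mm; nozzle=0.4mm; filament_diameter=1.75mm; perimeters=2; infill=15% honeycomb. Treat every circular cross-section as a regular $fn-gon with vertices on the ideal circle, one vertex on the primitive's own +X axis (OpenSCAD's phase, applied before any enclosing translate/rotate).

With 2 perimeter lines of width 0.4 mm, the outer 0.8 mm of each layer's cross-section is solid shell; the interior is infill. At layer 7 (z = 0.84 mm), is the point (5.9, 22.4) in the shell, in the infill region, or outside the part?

At z = 0.84 mm: the cube (footprint 29×20.5) is included at this height; the cube at (10.5, -1) (footprint 19.5×10.5) is included at this height; Subtracting the remaining from the first: starting from the 29×20.5 cube, the 19.5×10.5 cube at (10.5, -1) partially overlaps it — only the 175.75 mm² overlap (of its 204.75 mm²) is removed, clipping the outline — 1 connected region; the cylinder at (0, 14.5) is not intersected at this z (z outside [6, 14]); After the difference (first − rest): none of the subtracted shapes is present at this height, so the result so far is unchanged — 1 connected region. Overall, the cross-section is a single solid region. The nearest boundary edge runs (0.00, 20.50)→(29.00, 20.50); distance from the point to it = 1.90 mm. The point is not inside any of the regions above, so it lies outside the cross-section (1.90 mm from the nearest boundary).

outside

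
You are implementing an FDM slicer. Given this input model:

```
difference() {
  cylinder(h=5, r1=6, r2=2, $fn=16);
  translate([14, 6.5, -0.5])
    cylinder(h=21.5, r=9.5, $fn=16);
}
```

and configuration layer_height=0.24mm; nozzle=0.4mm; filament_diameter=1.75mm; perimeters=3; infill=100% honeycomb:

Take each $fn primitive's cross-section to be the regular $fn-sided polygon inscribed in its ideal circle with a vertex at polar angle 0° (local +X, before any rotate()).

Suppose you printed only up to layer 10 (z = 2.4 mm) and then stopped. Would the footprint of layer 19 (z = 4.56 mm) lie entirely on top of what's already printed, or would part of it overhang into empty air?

entirely on top

Compare the two slices. At z = 2.4: the cone (r1=6→r2=2) has section circumradius 4.080 here — a regular 16-gon (area = (16/2)·4.080²·sin(360°/16) = 50.96 mm²); the r=9.5 cylinder at (14, 6.5) contributes a regular 16-gon of circumradius 9.5 (area = (16/2)·9.500²·sin(360°/16) = 276.30 mm²); After the difference (first − rest): starting from the cone (50.96 mm²), the r=9.5 cylinder at (14, 6.5) misses the remaining region (no effect) — area = 50.96 mm². At z = 4.56: the cone: at t=0.912 of its height the radius interpolates to r₁+(r₂−r₁)t = 2.352, giving a regular 16-gon of that circumradius (area = (16/2)·2.352²·sin(360°/16) = 16.94 mm²); the cylinder at (14, 6.5): section is a regular 16-gon, circumradius r=9.5 (area = (16/2)·9.500²·sin(360°/16) = 276.30 mm²); After the difference (first − rest): starting from the cone (16.94 mm²), the r=9.5 cylinder at (14, 6.5) misses the remaining region (no effect) — area = 16.94 mm². Checking containment: the cross-section at z = 4.56 is a subset of the cross-section at z = 2.4.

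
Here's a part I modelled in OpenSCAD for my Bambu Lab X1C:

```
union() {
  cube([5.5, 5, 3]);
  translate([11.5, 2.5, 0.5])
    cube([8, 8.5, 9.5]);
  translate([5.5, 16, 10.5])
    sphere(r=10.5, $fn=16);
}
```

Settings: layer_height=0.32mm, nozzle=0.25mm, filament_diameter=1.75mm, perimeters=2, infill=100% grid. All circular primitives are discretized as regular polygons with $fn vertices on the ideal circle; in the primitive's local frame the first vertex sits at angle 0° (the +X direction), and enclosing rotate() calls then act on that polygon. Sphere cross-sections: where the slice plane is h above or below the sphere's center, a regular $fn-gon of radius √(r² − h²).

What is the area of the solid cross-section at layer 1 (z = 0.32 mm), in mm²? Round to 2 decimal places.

47.76 mm²

At z = 0.32 mm: the cube is present — its section is the full 5.5×5 rectangle (area 27.50 mm²); the cube at (11.5, 2.5) does not reach this height (z outside [0.5, 10]); the r=10.5 sphere at (5.5, 16) contributes a regular 16-gon of circumradius √(10.5²−10.18²) = 2.572 (area = (16/2)·2.572²·sin(360°/16) = 20.26 mm²); Combining (union): the 2 present regions are separate (no shared area or edge), so areas and boundary lengths simply add and each stays a separate island — area = 47.76 mm². Overall, the cross-section has 2 separate islands. Net area = 47.76 mm².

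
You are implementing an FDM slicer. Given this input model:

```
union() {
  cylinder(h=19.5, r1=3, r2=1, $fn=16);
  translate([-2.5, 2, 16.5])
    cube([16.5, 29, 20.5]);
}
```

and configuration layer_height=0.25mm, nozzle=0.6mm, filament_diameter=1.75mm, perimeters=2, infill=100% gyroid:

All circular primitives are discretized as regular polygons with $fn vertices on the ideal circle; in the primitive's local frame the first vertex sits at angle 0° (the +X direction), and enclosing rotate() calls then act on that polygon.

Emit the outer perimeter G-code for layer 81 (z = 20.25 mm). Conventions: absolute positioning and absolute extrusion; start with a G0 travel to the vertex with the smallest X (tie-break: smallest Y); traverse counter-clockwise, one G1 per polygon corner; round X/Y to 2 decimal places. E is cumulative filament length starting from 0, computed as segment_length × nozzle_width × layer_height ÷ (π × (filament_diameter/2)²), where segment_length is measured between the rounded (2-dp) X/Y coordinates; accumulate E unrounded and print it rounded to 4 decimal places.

G0 X-2.50 Y2.00 Z20.25
G1 X14.00 Y2.00 E1.0290
G1 X14.00 Y31.00 E2.8375
G1 X-2.50 Y31.00 E3.8665
G1 X-2.50 Y2.00 E5.6750

At z = 20.25 mm: the cone is not intersected at this z (z outside [0, 19.5]); the cube at (-2.5, 2) (footprint 16.5×29) is included at this height; Taking the union: only the 16.5×29 cube at (-2.5, 2) is present, so the union is just that shape — 1 connected region. The outline is a single polygon with 4 vertices. Extrusion per mm of travel: 0.6 × 0.25 / (π × 0.875²) = 0.062363. Accumulating E over each segment gives final E = 5.6750.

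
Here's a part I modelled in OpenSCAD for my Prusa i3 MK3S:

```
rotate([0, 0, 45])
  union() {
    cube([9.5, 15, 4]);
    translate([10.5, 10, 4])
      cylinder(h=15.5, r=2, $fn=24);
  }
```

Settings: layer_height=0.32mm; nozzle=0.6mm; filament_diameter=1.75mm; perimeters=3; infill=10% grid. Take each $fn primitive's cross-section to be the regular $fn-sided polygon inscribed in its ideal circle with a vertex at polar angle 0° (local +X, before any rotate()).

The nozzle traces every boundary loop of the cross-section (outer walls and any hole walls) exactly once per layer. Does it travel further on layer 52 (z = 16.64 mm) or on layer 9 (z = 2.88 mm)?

Layer 52 (z = 16.64): the cube does not reach this height (z outside [0, 4]); the cylinder at (10.5, 10): section is a regular 24-gon, circumradius r=2 (perimeter = 2·24·2.000·sin(180°/24) = 12.53 mm); Merging all regions: only the r=2 cylinder at (10.5, 10) is present, so the union is just that shape — boundary = 12.53 mm; (rotated 45° about Z; rotation is an isometry so areas/perimeters/island counts are preserved). So its perimeter = 12.53 mm. Layer 9 (z = 2.88): the cube is present — its section is the full 9.5×15 rectangle (perimeter 49.00 mm); the cylinder at (10.5, 10) is not intersected at this z (z outside [4, 19.5]); Merging all regions: only the 9.5×15 cube is present, so the union is just that shape — boundary = 49.00 mm; (rotated 45° about Z; rotation is an isometry so areas/perimeters/island counts are preserved). So its perimeter = 49.00 mm. Layer 9 is larger (49.00 vs 12.53 mm).

layer 9 (z = 2.88 mm)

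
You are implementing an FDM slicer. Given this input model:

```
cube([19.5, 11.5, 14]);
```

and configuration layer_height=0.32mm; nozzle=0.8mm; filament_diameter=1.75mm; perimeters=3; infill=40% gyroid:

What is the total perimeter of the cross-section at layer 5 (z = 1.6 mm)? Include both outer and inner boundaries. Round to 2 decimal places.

62.00 mm

At z = 1.6 mm: the 19.5×11.5 cube contributes its full rectangle (perimeter 62.00 mm). Overall, the cross-section is a single solid region. Total boundary length (outer) = 62.00 mm.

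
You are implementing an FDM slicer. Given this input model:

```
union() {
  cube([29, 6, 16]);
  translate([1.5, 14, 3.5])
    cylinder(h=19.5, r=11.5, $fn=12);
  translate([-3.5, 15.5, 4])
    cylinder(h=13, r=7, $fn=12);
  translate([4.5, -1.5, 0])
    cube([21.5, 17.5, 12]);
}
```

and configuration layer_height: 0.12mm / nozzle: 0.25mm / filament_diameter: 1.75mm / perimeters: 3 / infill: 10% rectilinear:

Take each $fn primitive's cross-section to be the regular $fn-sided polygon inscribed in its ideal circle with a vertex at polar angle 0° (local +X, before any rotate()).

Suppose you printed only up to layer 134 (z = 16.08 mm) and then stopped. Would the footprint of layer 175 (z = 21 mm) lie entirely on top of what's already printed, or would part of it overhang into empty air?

Compare the two slices. At z = 16.08: the cube is not intersected at this z (z outside [0, 16]); the r=11.5 cylinder at (1.5, 14) contributes a regular 12-gon of circumradius 11.5 (area = (12/2)·11.500²·sin(360°/12) = 396.75 mm²); the r=7 cylinder at (-3.5, 15.5) contributes a regular 12-gon of circumradius 7 (area = (12/2)·7.000²·sin(360°/12) = 147.00 mm²); the cube at (4.5, -1.5) does not reach this height (z outside [0, 12]); Combining (union): the regions partially overlap — summed areas 543.75 mm² minus the doubly-counted overlap 141.76 mm² gives 401.99 mm² — area = 401.99 mm². At z = 21: the cube does not reach this height (z outside [0, 16]); the cylinder at (1.5, 14): section is a regular 12-gon, circumradius r=11.5 (area = (12/2)·11.500²·sin(360°/12) = 396.75 mm²); the cylinder at (-3.5, 15.5) is absent (z outside [4, 17]); the cube at (4.5, -1.5) does not reach this height (z outside [0, 12]); Combining (union): only the r=11.5 cylinder at (1.5, 14) is present, so the union is just that shape — area = 396.75 mm². Checking containment: the cross-section at z = 21 is a subset of the cross-section at z = 16.08.

entirely on top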